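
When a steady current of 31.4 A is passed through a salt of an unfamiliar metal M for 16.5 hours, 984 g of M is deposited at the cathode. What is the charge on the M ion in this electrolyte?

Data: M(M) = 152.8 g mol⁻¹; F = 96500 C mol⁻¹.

+3

Q = I·t = 31.40 A × 59400 s = 1865000 C, so n(e⁻) = 1865000/96500 = 19.33 mol.
n(M) deposited = 984 / 152.8 = 6.440 mol.
Electrons per atom = n(e⁻)/n(M) = 19.33 / 6.440 = 3.00 ≈ 3, so the ion is M³⁺.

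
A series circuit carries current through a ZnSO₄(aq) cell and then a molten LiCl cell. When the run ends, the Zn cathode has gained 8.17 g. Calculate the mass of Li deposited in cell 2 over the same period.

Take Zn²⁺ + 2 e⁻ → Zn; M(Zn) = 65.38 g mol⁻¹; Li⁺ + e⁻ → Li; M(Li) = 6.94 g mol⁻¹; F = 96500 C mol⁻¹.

1.73 g

n(Zn) = 8.17 / 65.38 = 0.1250 mol.
Since Zn²⁺ + 2 e⁻ → Zn, n(e⁻) passed = 2 × 0.1250 = 0.2499 mol.
Cells in series carry the same charge, so the same 0.2499 mol of electrons passes through cell 2.
Li⁺ + e⁻ → Li, so n(Li) = 0.2499 / 1 = 0.2499 mol.
m(Li) = 0.2499 × 6.94 = 1.73 g.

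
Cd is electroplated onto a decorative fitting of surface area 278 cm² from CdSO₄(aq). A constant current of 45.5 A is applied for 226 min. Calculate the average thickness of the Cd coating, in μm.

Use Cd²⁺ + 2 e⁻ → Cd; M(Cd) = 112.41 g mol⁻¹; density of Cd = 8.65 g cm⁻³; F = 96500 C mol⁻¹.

Q = I·t = 45.50 × 13560 = 617000 C; n(e⁻) = 6.394 mol.
n(Cd) = n(e⁻)/2 = 3.197 mol, so m = 3.197 × 112.41 = 359.4 g.
Volume = m/ρ = 359.4 / 8.65 = 41.54 cm³.
Thickness = V/A = 41.54 / 278 = 0.149 cm = 1490 μm.

1490 μm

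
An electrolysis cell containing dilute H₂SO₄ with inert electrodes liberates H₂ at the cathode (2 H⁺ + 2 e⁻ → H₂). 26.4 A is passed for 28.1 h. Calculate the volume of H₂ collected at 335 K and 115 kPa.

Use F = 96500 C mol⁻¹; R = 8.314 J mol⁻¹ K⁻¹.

Q = I·t = 26.40 A × 101160 s = 2671000 C.
n(e⁻) = Q/F = 2671000 / 96500 = 27.67 mol.
2 electrons are transferred per H₂ molecule, so n(H₂) = 27.67 / 2 = 13.84 mol.
V = nRT/P = (13.84 × 8.314 × 335) / (115 × 10³ Pa) = 0.335 m³ = 335 L.

335 L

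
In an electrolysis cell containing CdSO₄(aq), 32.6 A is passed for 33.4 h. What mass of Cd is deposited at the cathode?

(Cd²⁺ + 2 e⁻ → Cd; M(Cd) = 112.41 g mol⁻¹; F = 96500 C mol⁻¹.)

2280 g

Q = I·t = 32.60 A × 120240 s = 3920000 C.
n(e⁻) = Q/F = 3920000 / 96500 = 40.62 mol.
Cd²⁺ + 2 e⁻ → Cd, so n(Cd) = n(e⁻)/2 = 20.31 mol.
m = n·M = 20.31 × 112.41 = 2280 g.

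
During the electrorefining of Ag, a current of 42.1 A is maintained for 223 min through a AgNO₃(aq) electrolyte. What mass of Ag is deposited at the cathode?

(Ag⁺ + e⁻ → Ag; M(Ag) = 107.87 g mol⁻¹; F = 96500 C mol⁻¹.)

Q = I·t = 42.10 A × 13380 s = 563300 C.
n(e⁻) = Q/F = 563300 / 96500 = 5.837 mol.
Ag⁺ + e⁻ → Ag, so n(Ag) = n(e⁻)/1 = 5.837 mol.
m = n·M = 5.837 × 107.87 = 630 g.

630 g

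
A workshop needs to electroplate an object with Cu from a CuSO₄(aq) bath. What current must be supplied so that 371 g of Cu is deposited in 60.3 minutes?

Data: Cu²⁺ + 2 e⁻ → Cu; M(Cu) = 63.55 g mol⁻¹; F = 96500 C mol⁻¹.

n(Cu) = 371 / 63.55 = 5.838 mol.
n(e⁻) = 2 × 5.838 = 11.68 mol.
Q = n(e⁻)·F = 11.68 × 96500 = 1127000 C.
I = Q/t = 1127000 / 3618.0 s = 311 A.

311 A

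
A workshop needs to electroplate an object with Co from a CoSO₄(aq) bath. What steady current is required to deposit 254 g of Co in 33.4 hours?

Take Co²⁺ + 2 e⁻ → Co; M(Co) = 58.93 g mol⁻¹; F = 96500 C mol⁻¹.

6.92 A

n(Co) = 254 / 58.93 = 4.310 mol.
n(e⁻) = 2 × 4.310 = 8.620 mol.
Q = n(e⁻)·F = 8.620 × 96500 = 831900 C.
I = Q/t = 831900 / 120240 s = 6.92 A.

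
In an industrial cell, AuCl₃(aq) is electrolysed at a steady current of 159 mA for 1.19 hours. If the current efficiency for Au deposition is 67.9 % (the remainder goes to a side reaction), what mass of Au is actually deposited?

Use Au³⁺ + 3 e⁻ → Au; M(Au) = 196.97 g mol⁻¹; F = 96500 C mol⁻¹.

Q = I·t = 0.1590 × 4284.0 = 681.2 C.
n(e⁻) = 681.2/96500 = 0.007059 mol; theoretically n(Au) = 0.007059/3 = 0.002353 mol, m_theo = 0.4634 g.
At 67.9 % efficiency, m_actual = 0.679 × 0.4634 = 0.315 g.

0.315 g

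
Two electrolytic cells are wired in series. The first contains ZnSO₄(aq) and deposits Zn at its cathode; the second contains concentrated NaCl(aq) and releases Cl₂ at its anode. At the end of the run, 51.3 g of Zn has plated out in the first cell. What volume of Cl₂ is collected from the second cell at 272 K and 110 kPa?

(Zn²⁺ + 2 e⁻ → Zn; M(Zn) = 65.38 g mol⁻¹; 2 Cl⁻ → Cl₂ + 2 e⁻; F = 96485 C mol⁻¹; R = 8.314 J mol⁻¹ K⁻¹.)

n(Zn) = 51.3 / 65.38 = 0.7846 mol, so n(e⁻) = 2 × 0.7846 = 1.569 mol.
The cells are in series, so the same 1.569 mol of electrons passes through the second cell.
2 Cl⁻ → Cl₂ + 2 e⁻ — 2 mol e⁻ per mol Cl₂, so n(Cl₂) = 1.569/2 = 0.7846 mol.
V = nRT/P = (0.7846 × 8.314 × 272) / (110 × 10³) = 0.0161 m³ = 16.1 L.

16.1 L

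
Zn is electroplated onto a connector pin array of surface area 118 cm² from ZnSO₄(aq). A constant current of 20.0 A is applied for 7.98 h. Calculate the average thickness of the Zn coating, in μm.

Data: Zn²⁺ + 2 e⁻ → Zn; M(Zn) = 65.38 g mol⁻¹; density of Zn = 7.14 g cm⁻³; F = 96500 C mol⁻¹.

Q = I·t = 20.00 × 28728 = 574600 C; n(e⁻) = 5.954 mol.
n(Zn) = n(e⁻)/2 = 2.977 mol, so m = 2.977 × 65.38 = 194.6 g.
Volume = m/ρ = 194.6 / 7.14 = 27.26 cm³.
Thickness = V/A = 27.26 / 118 = 0.231 cm = 2310 μm.

2310 μm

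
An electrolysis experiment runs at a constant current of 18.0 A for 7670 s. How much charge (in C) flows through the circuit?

Q = I·t = 18.00 A × 7670.0 s = 1.38 × 10⁵ C.

1.38 × 10⁵ C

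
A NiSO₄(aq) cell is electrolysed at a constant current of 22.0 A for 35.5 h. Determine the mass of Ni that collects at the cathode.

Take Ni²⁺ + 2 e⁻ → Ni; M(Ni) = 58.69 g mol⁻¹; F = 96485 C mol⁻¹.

Q = I·t = 22.00 A × 127800 s = 2812000 C.
n(e⁻) = Q/F = 2812000 / 96485 = 29.14 mol.
Ni²⁺ + 2 e⁻ → Ni, so n(Ni) = n(e⁻)/2 = 14.57 mol.
m = n·M = 14.57 × 58.69 = 855 g.

855 g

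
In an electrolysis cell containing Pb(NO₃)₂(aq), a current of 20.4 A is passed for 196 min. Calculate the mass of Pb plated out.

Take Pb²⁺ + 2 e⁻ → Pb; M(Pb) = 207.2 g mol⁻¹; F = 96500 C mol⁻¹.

Q = I·t = 20.40 A × 11760 s = 239900 C.
n(e⁻) = Q/F = 239900 / 96500 = 2.486 mol.
Pb²⁺ + 2 e⁻ → Pb, so n(Pb) = n(e⁻)/2 = 1.243 mol.
m = n·M = 1.243 × 207.2 = 258 g.

258 g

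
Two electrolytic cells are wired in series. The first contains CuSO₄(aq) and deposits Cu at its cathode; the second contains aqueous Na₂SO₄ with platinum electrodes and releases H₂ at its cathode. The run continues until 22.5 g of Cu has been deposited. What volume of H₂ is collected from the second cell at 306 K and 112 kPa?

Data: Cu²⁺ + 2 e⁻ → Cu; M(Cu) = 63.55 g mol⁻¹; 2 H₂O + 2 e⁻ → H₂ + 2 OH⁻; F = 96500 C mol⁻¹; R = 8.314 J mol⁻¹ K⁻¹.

8.04 L

n(Cu) = 22.5 / 63.55 = 0.3541 mol, so n(e⁻) = 2 × 0.3541 = 0.7081 mol.
The cells are in series, so the same 0.7081 mol of electrons passes through the second cell.
2 H₂O + 2 e⁻ → H₂ + 2 OH⁻ — 2 mol e⁻ per mol H₂, so n(H₂) = 0.7081/2 = 0.3541 mol.
V = nRT/P = (0.3541 × 8.314 × 306) / (112 × 10³) = 0.00804 m³ = 8.04 L.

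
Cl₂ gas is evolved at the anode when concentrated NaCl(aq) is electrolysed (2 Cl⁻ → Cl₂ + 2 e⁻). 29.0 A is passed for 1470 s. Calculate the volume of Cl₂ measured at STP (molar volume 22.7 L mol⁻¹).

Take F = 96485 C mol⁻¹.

5.01 L

Q = I·t = 29.00 A × 1470.0 s = 42630 C.
n(e⁻) = Q/F = 42630 / 96485 = 0.4418 mol.
2 electrons are transferred per Cl₂ molecule, so n(Cl₂) = 0.4418 / 2 = 0.2209 mol.
V = n × V_m = 0.2209 × 22.7 = 5.01 L.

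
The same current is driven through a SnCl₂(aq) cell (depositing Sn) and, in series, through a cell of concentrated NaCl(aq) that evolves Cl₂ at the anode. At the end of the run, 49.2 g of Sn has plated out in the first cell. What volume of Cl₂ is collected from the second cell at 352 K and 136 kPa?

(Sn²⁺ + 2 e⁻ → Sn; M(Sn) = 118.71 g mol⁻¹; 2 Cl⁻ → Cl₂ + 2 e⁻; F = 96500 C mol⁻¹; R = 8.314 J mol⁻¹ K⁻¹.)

8.92 L

n(Sn) = 49.2 / 118.71 = 0.4145 mol, so n(e⁻) = 2 × 0.4145 = 0.8289 mol.
The cells are in series, so the same 0.8289 mol of electrons passes through the second cell.
2 Cl⁻ → Cl₂ + 2 e⁻ — 2 mol e⁻ per mol Cl₂, so n(Cl₂) = 0.8289/2 = 0.4145 mol.
V = nRT/P = (0.4145 × 8.314 × 352) / (136 × 10³) = 0.00892 m³ = 8.92 L.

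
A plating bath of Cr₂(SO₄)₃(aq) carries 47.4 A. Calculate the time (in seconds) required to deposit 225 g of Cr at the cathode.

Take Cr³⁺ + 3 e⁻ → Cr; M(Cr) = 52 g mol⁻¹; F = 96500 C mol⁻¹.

26400 s

n(Cr) = m/M = 225 / 52 = 4.327 mol.
Each Cr atom requires 3 electrons, so n(e⁻) = 3 × 4.327 = 12.98 mol.
Q = n(e⁻)·F = 12.98 × 96500 = 1253000 C.
t = Q/I = 1253000 / 47.40 A = 26430 s.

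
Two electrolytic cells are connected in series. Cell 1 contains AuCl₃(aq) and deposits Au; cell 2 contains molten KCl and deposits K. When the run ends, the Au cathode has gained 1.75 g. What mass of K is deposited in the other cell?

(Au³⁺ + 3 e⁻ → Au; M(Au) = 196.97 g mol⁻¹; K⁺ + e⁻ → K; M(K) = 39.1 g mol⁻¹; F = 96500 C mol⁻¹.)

n(Au) = 1.75 / 196.97 = 0.008885 mol.
Since Au³⁺ + 3 e⁻ → Au, n(e⁻) passed = 3 × 0.008885 = 0.02665 mol.
Cells in series carry the same charge, so the same 0.02665 mol of electrons passes through cell 2.
K⁺ + e⁻ → K, so n(K) = 0.02665 / 1 = 0.02665 mol.
m(K) = 0.02665 × 39.1 = 1.04 g.

1.04 g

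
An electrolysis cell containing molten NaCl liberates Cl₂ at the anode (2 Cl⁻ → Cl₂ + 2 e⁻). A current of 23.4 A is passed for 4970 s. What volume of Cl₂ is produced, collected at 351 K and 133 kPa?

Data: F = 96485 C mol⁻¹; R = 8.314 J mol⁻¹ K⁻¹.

13.2 L

Q = I·t = 23.40 A × 4970.0 s = 116300 C.
n(e⁻) = Q/F = 116300 / 96485 = 1.205 mol.
2 electrons are transferred per Cl₂ molecule, so n(Cl₂) = 1.205 / 2 = 0.6027 mol.
V = nRT/P = (0.6027 × 8.314 × 351) / (133 × 10³ Pa) = 0.0132 m³ = 13.2 L.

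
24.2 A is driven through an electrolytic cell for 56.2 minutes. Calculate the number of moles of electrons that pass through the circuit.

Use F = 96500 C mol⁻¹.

0.846 mol

Q = I·t = 24.20 A × 3372.0 s = 81600 C.
n(e⁻) = Q/F = 81600 / 96500 = 0.846 mol.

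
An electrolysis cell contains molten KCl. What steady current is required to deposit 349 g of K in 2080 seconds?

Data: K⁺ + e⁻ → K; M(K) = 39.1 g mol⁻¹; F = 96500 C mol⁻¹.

n(K) = 349 / 39.1 = 8.926 mol.
n(e⁻) = 1 × 8.926 = 8.926 mol.
Q = n(e⁻)·F = 8.926 × 96500 = 861300 C.
I = Q/t = 861300 / 2080.0 s = 414 A.

414 A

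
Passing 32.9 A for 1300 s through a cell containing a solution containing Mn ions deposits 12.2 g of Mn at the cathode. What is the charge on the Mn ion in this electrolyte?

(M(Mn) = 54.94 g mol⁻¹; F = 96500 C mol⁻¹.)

+2

Q = I·t = 32.90 A × 1300.0 s = 42770 C, so n(e⁻) = 42770/96500 = 0.4432 mol.
n(Mn) deposited = 12.2 / 54.94 = 0.2221 mol.
Electrons per atom = n(e⁻)/n(Mn) = 0.4432 / 0.2221 = 2.00 ≈ 2, so the ion is Mn²⁺.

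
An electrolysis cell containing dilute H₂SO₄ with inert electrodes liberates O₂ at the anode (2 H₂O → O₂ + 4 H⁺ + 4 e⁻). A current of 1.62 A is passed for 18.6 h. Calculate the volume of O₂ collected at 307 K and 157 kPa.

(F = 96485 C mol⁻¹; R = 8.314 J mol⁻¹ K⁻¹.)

Q = I·t = 1.620 A × 66960 s = 108500 C.
n(e⁻) = Q/F = 108500 / 96485 = 1.124 mol.
4 electrons are transferred per O₂ molecule, so n(O₂) = 1.124 / 4 = 0.2811 mol.
V = nRT/P = (0.2811 × 8.314 × 307) / (157 × 10³ Pa) = 0.00457 m³ = 4.57 L.

4.57 L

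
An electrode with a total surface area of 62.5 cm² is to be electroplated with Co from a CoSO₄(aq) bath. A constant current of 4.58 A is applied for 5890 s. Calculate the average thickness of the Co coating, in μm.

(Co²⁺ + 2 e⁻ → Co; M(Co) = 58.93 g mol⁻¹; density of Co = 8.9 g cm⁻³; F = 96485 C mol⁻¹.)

Q = I·t = 4.580 × 5890.0 = 26980 C; n(e⁻) = 0.2796 mol.
n(Co) = n(e⁻)/2 = 0.1398 mol, so m = 0.1398 × 58.93 = 8.238 g.
Volume = m/ρ = 8.238 / 8.9 = 0.9256 cm³.
Thickness = V/A = 0.9256 / 62.5 = 0.0148 cm = 148 μm.

148 μm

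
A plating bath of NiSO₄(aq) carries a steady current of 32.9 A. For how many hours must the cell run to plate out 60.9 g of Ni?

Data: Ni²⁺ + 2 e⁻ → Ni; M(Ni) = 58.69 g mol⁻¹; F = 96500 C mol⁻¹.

n(Ni) = m/M = 60.9 / 58.69 = 1.038 mol.
Each Ni atom requires 2 electrons, so n(e⁻) = 2 × 1.038 = 2.075 mol.
Q = n(e⁻)·F = 2.075 × 96500 = 200300 C.
t = Q/I = 200300 / 32.90 A = 6087 s = 1.69 h.

1.69 h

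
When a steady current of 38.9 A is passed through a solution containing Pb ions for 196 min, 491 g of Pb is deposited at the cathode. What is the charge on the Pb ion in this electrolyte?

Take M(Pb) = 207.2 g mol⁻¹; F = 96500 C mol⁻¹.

Q = I·t = 38.90 A × 11760 s = 457500 C, so n(e⁻) = 457500/96500 = 4.741 mol.
n(Pb) deposited = 491 / 207.2 = 2.370 mol.
Electrons per atom = n(e⁻)/n(Pb) = 4.741 / 2.370 = 2.00 ≈ 2, so the ion is Pb²⁺.

+2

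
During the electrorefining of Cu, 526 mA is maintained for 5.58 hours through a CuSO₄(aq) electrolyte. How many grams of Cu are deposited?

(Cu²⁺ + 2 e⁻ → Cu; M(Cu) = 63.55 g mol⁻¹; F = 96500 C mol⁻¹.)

Q = I·t = 0.5260 A × 20088 s = 10570 C.
n(e⁻) = Q/F = 10570 / 96500 = 0.1095 mol.
Cu²⁺ + 2 e⁻ → Cu, so n(Cu) = n(e⁻)/2 = 0.05475 mol.
m = n·M = 0.05475 × 63.55 = 3.48 g.

3.48 g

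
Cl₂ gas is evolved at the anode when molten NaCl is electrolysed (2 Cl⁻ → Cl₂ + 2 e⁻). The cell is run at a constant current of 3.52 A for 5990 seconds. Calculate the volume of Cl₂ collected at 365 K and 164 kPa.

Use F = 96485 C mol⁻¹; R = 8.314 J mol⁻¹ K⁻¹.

Q = I·t = 3.520 A × 5990.0 s = 21080 C.
n(e⁻) = Q/F = 21080 / 96485 = 0.2185 mol.
2 electrons are transferred per Cl₂ molecule, so n(Cl₂) = 0.2185 / 2 = 0.1093 mol.
V = nRT/P = (0.1093 × 8.314 × 365) / (164 × 10³ Pa) = 0.00202 m³ = 2.02 L.

2.02 L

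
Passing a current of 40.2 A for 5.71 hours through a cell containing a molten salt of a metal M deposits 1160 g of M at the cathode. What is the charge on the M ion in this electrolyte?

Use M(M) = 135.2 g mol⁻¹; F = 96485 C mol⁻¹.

+1

Q = I·t = 40.20 A × 20556 s = 826400 C, so n(e⁻) = 826400/96485 = 8.565 mol.
n(M) deposited = 1160 / 135.2 = 8.580 mol.
Electrons per atom = n(e⁻)/n(M) = 8.565 / 8.580 = 0.998 ≈ 1, so the ion is M⁺.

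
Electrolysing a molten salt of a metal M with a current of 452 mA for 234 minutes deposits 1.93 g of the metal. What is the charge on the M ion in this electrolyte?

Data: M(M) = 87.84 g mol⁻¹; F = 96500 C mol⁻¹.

+3

Q = I·t = 0.4520 A × 14040 s = 6346 C, so n(e⁻) = 6346/96500 = 0.06576 mol.
n(M) deposited = 1.93 / 87.84 = 0.02197 mol.
Electrons per atom = n(e⁻)/n(M) = 0.06576 / 0.02197 = 2.99 ≈ 3, so the ion is M³⁺.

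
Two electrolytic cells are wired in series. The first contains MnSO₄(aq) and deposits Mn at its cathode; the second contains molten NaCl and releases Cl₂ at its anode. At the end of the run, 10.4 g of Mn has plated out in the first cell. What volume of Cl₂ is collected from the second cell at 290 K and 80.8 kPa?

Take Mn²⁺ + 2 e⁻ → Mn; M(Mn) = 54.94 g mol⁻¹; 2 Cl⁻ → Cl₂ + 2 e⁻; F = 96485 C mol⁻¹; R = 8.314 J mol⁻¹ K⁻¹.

n(Mn) = 10.4 / 54.94 = 0.1893 mol, so n(e⁻) = 2 × 0.1893 = 0.3786 mol.
The cells are in series, so the same 0.3786 mol of electrons passes through the second cell.
2 Cl⁻ → Cl₂ + 2 e⁻ — 2 mol e⁻ per mol Cl₂, so n(Cl₂) = 0.3786/2 = 0.1893 mol.
V = nRT/P = (0.1893 × 8.314 × 290) / (80.8 × 10³) = 0.00565 m³ = 5.65 L.

5.65 L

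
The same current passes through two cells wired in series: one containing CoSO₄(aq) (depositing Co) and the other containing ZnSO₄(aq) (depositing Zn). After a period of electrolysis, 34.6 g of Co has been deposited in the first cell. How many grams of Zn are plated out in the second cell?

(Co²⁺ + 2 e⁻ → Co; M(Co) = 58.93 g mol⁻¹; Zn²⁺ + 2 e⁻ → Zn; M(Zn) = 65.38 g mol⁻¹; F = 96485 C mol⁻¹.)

38.4 g

n(Co) = 34.6 / 58.93 = 0.5871 mol.
Since Co²⁺ + 2 e⁻ → Co, n(e⁻) passed = 2 × 0.5871 = 1.174 mol.
Cells in series carry the same charge, so the same 1.174 mol of electrons passes through cell 2.
Zn²⁺ + 2 e⁻ → Zn, so n(Zn) = 1.174 / 2 = 0.5871 mol.
m(Zn) = 0.5871 × 65.38 = 38.4 g.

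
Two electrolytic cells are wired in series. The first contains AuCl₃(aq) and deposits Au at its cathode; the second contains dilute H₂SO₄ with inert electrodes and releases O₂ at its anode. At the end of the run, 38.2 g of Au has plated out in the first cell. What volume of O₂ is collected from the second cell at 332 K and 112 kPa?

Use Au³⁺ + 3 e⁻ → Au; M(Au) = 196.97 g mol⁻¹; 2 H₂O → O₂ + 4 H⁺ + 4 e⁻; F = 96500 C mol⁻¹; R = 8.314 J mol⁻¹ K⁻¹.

n(Au) = 38.2 / 196.97 = 0.1939 mol, so n(e⁻) = 3 × 0.1939 = 0.5818 mol.
The cells are in series, so the same 0.5818 mol of electrons passes through the second cell.
2 H₂O → O₂ + 4 H⁺ + 4 e⁻ — 4 mol e⁻ per mol O₂, so n(O₂) = 0.5818/4 = 0.1455 mol.
V = nRT/P = (0.1455 × 8.314 × 332) / (112 × 10³) = 0.00358 m³ = 3.58 L.

3.58 L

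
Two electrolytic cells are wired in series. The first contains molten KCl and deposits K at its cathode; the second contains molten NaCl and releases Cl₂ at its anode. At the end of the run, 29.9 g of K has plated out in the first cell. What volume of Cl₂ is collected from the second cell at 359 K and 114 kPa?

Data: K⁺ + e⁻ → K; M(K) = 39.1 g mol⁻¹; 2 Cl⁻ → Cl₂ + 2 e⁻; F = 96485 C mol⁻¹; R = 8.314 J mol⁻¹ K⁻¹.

n(K) = 29.9 / 39.1 = 0.7647 mol, so n(e⁻) = 1 × 0.7647 = 0.7647 mol.
The cells are in series, so the same 0.7647 mol of electrons passes through the second cell.
2 Cl⁻ → Cl₂ + 2 e⁻ — 2 mol e⁻ per mol Cl₂, so n(Cl₂) = 0.7647/2 = 0.3824 mol.
V = nRT/P = (0.3824 × 8.314 × 359) / (114 × 10³) = 0.0100 m³ = 10.0 L.

10.0 L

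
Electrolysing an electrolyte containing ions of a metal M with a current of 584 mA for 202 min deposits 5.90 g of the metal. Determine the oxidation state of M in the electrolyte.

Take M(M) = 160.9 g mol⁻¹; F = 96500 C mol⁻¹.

+2

Q = I·t = 0.5840 A × 12120 s = 7078 C, so n(e⁻) = 7078/96500 = 0.07335 mol.
n(M) deposited = 5.90 / 160.9 = 0.03667 mol.
Electrons per atom = n(e⁻)/n(M) = 0.07335 / 0.03667 = 2.00 ≈ 2, so the ion is M²⁺.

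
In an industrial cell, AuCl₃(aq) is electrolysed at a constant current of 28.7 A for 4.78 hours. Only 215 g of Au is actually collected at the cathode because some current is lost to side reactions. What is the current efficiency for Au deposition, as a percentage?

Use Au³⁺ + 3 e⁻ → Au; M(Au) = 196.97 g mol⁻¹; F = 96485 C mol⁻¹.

64.0 %

Q = I·t = 28.70 × 17208 = 493900 C; n(e⁻) = 493900/96485 = 5.119 mol.
Theoretical n(Au) = n(e⁻)/3 = 1.706 mol, i.e. m_theo = 1.706 × 196.97 = 336.1 g.
Efficiency = m_actual / m_theo = 215 / 336.1 = 64.0 %.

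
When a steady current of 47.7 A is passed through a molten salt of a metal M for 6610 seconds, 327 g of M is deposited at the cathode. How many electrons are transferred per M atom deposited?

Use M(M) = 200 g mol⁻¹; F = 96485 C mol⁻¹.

Q = I·t = 47.70 A × 6610.0 s = 315300 C, so n(e⁻) = 315300/96485 = 3.268 mol.
n(M) deposited = 327 / 200 = 1.635 mol.
Electrons per atom = n(e⁻)/n(M) = 3.268 / 1.635 = 2.00 ≈ 2, so the ion is M²⁺.

2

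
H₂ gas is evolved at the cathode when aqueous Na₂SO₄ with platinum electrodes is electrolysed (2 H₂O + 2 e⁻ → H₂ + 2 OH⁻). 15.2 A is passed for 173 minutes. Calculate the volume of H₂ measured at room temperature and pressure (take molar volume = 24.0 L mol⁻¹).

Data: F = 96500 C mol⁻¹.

19.6 L

Q = I·t = 15.20 A × 10380 s = 157800 C.
n(e⁻) = Q/F = 157800 / 96500 = 1.635 mol.
2 electrons are transferred per H₂ molecule, so n(H₂) = 1.635 / 2 = 0.8175 mol.
V = n × V_m = 0.8175 × 24.0 = 19.6 L.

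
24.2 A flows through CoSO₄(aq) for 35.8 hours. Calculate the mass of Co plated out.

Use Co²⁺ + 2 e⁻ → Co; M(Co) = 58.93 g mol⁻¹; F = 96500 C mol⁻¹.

Q = I·t = 24.20 A × 128880 s = 3119000 C.
n(e⁻) = Q/F = 3119000 / 96500 = 32.32 mol.
Co²⁺ + 2 e⁻ → Co, so n(Co) = n(e⁻)/2 = 16.16 mol.
m = n·M = 16.16 × 58.93 = 952 g.

952 g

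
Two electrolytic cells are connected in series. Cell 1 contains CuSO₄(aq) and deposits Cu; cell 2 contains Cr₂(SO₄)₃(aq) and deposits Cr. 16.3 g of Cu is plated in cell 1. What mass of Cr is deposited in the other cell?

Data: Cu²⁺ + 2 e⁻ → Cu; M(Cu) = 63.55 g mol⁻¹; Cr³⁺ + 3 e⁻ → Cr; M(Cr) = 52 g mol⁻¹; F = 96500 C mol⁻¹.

8.89 g

n(Cu) = 16.3 / 63.55 = 0.2565 mol.
Since Cu²⁺ + 2 e⁻ → Cu, n(e⁻) passed = 2 × 0.2565 = 0.5130 mol.
Cells in series carry the same charge, so the same 0.5130 mol of electrons passes through cell 2.
Cr³⁺ + 3 e⁻ → Cr, so n(Cr) = 0.5130 / 3 = 0.1710 mol.
m(Cr) = 0.1710 × 52 = 8.89 g.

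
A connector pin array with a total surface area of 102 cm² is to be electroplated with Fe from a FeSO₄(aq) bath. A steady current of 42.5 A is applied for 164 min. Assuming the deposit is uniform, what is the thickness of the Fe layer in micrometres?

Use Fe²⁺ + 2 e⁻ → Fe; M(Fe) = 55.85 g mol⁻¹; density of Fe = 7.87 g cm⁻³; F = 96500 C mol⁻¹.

1510 μm

Q = I·t = 42.50 × 9840.0 = 418200 C; n(e⁻) = 4.334 mol.
n(Fe) = n(e⁻)/2 = 2.167 mol, so m = 2.167 × 55.85 = 121.0 g.
Volume = m/ρ = 121.0 / 7.87 = 15.38 cm³.
Thickness = V/A = 15.38 / 102 = 0.151 cm = 1510 μm.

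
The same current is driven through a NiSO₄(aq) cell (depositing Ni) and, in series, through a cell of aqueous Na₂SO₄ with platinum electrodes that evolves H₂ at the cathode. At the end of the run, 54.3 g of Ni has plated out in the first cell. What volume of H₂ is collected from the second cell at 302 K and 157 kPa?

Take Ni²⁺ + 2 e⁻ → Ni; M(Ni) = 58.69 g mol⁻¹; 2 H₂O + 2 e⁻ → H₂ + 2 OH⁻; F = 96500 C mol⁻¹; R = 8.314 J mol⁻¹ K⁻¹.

n(Ni) = 54.3 / 58.69 = 0.9252 mol, so n(e⁻) = 2 × 0.9252 = 1.850 mol.
The cells are in series, so the same 1.850 mol of electrons passes through the second cell.
2 H₂O + 2 e⁻ → H₂ + 2 OH⁻ — 2 mol e⁻ per mol H₂, so n(H₂) = 1.850/2 = 0.9252 mol.
V = nRT/P = (0.9252 × 8.314 × 302) / (157 × 10³) = 0.0148 m³ = 14.8 L.

14.8 L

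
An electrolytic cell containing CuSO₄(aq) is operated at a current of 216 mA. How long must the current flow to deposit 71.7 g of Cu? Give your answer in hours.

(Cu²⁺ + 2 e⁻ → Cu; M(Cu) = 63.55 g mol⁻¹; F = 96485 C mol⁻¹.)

280 h

n(Cu) = m/M = 71.7 / 63.55 = 1.128 mol.
Each Cu atom requires 2 electrons, so n(e⁻) = 2 × 1.128 = 2.256 mol.
Q = n(e⁻)·F = 2.256 × 96485 = 217700 C.
t = Q/I = 217700 / 0.2160 A = 1008000 s = 280 h.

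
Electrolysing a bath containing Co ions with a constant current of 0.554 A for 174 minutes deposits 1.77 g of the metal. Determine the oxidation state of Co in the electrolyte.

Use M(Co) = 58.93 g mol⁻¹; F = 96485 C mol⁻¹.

Q = I·t = 0.5540 A × 10440 s = 5784 C, so n(e⁻) = 5784/96485 = 0.05994 mol.
n(Co) deposited = 1.77 / 58.93 = 0.03004 mol.
Electrons per atom = n(e⁻)/n(Co) = 0.05994 / 0.03004 = 2.00 ≈ 2, so the ion is Co²⁺.

+2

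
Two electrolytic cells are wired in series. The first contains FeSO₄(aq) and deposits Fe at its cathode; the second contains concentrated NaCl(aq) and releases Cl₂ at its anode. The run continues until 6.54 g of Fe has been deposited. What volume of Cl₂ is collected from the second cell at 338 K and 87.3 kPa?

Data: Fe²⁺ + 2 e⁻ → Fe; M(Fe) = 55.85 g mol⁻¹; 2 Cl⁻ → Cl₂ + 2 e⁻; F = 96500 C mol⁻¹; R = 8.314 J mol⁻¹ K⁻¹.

3.77 L

n(Fe) = 6.54 / 55.85 = 0.1171 mol, so n(e⁻) = 2 × 0.1171 = 0.2342 mol.
The cells are in series, so the same 0.2342 mol of electrons passes through the second cell.
2 Cl⁻ → Cl₂ + 2 e⁻ — 2 mol e⁻ per mol Cl₂, so n(Cl₂) = 0.2342/2 = 0.1171 mol.
V = nRT/P = (0.1171 × 8.314 × 338) / (87.3 × 10³) = 0.00377 m³ = 3.77 L.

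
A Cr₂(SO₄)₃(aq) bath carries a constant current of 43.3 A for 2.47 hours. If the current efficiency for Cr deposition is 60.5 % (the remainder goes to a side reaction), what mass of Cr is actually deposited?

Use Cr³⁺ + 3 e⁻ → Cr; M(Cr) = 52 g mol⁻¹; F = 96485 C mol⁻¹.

41.8 g

Q = I·t = 43.30 × 8892.0 = 385000 C.
n(e⁻) = 385000/96485 = 3.991 mol; theoretically n(Cr) = 3.991/3 = 1.330 mol, m_theo = 69.17 g.
At 60.5 % efficiency, m_actual = 0.605 × 69.17 = 41.8 g.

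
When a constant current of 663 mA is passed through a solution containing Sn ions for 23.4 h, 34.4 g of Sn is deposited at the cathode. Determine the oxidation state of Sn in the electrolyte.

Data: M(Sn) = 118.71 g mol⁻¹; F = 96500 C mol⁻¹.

+2

Q = I·t = 0.6630 A × 84240 s = 55850 C, so n(e⁻) = 55850/96500 = 0.5788 mol.
n(Sn) deposited = 34.4 / 118.71 = 0.2898 mol.
Electrons per atom = n(e⁻)/n(Sn) = 0.5788 / 0.2898 = 2.00 ≈ 2, so the ion is Sn²⁺.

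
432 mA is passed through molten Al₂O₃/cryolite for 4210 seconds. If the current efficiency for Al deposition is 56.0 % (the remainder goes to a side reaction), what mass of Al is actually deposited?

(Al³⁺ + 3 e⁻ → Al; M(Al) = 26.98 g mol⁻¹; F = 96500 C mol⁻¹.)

Q = I·t = 0.4320 × 4210.0 = 1819 C.
n(e⁻) = 1819/96500 = 0.01885 mol; theoretically n(Al) = 0.01885/3 = 0.006282 mol, m_theo = 0.1695 g.
At 56.0 % efficiency, m_actual = 0.560 × 0.1695 = 0.0949 g.

0.0949 g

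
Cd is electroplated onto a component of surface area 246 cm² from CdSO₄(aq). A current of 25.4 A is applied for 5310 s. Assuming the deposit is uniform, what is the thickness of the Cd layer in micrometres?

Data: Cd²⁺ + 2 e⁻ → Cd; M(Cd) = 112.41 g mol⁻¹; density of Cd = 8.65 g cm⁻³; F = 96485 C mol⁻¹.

Q = I·t = 25.40 × 5310.0 = 134900 C; n(e⁻) = 1.398 mol.
n(Cd) = n(e⁻)/2 = 0.6989 mol, so m = 0.6989 × 112.41 = 78.57 g.
Volume = m/ρ = 78.57 / 8.65 = 9.083 cm³.
Thickness = V/A = 9.083 / 246 = 0.0369 cm = 369 μm.

369 μm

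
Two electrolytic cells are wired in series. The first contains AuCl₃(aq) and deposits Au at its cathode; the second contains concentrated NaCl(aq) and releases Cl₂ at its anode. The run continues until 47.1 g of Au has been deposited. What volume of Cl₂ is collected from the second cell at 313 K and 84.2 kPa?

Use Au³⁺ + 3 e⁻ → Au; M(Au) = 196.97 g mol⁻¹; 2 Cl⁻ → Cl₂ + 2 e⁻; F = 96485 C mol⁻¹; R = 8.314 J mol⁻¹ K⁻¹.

11.1 L

n(Au) = 47.1 / 196.97 = 0.2391 mol, so n(e⁻) = 3 × 0.2391 = 0.7174 mol.
The cells are in series, so the same 0.7174 mol of electrons passes through the second cell.
2 Cl⁻ → Cl₂ + 2 e⁻ — 2 mol e⁻ per mol Cl₂, so n(Cl₂) = 0.7174/2 = 0.3587 mol.
V = nRT/P = (0.3587 × 8.314 × 313) / (84.2 × 10³) = 0.0111 m³ = 11.1 L.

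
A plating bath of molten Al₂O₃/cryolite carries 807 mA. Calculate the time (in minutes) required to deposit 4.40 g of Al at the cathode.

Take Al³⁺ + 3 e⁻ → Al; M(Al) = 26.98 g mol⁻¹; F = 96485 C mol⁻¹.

n(Al) = m/M = 4.40 / 26.98 = 0.1631 mol.
Each Al atom requires 3 electrons, so n(e⁻) = 3 × 0.1631 = 0.4893 mol.
Q = n(e⁻)·F = 0.4893 × 96485 = 47210 C.
t = Q/I = 47210 / 0.8070 A = 58490 s = 975 min.

975 min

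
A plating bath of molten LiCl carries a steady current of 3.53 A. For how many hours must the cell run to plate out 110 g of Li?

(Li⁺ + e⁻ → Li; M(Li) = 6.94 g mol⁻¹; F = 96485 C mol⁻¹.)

n(Li) = m/M = 110 / 6.94 = 15.85 mol.
Each Li atom requires 1 electron, so n(e⁻) = 1 × 15.85 = 15.85 mol.
Q = n(e⁻)·F = 15.85 × 96485 = 1529000 C.
t = Q/I = 1529000 / 3.530 A = 433200 s = 120 h.

120 h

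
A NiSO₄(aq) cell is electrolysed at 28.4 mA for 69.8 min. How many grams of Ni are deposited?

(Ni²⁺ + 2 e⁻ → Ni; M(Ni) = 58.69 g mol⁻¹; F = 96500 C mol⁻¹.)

Q = I·t = 0.02840 A × 4188.0 s = 118.9 C.
n(e⁻) = Q/F = 118.9 / 96500 = 0.001233 mol.
Ni²⁺ + 2 e⁻ → Ni, so n(Ni) = n(e⁻)/2 = 0.0006163 mol.
m = n·M = 0.0006163 × 58.69 = 0.0362 g.

0.0362 g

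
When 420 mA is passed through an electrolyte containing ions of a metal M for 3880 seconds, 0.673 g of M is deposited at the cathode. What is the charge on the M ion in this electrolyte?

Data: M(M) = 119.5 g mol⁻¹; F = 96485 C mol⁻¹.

Q = I·t = 0.4200 A × 3880.0 s = 1630 C, so n(e⁻) = 1630/96485 = 0.01689 mol.
n(M) deposited = 0.673 / 119.5 = 0.005632 mol.
Electrons per atom = n(e⁻)/n(M) = 0.01689 / 0.005632 = 3.00 ≈ 3, so the ion is M³⁺.

+3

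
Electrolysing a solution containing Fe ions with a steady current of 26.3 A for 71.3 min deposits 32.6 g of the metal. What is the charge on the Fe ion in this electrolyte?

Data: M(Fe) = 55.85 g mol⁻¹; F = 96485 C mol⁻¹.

+2

Q = I·t = 26.30 A × 4278.0 s = 112500 C, so n(e⁻) = 112500/96485 = 1.166 mol.
n(Fe) deposited = 32.6 / 55.85 = 0.5837 mol.
Electrons per atom = n(e⁻)/n(Fe) = 1.166 / 0.5837 = 2.00 ≈ 2, so the ion is Fe²⁺.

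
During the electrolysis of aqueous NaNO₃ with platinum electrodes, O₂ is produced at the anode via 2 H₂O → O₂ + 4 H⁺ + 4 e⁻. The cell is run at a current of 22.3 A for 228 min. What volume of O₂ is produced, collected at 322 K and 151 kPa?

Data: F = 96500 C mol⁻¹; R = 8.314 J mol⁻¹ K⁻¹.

14.0 L

Q = I·t = 22.30 A × 13680 s = 305100 C.
n(e⁻) = Q/F = 305100 / 96500 = 3.161 mol.
4 electrons are transferred per O₂ molecule, so n(O₂) = 3.161 / 4 = 0.7903 mol.
V = nRT/P = (0.7903 × 8.314 × 322) / (151 × 10³ Pa) = 0.0140 m³ = 14.0 L.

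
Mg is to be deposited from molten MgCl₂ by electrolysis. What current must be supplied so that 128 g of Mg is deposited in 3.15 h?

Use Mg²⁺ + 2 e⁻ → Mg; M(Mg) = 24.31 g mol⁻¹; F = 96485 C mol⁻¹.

89.6 A

n(Mg) = 128 / 24.31 = 5.265 mol.
n(e⁻) = 2 × 5.265 = 10.53 mol.
Q = n(e⁻)·F = 10.53 × 96485 = 1016000 C.
I = Q/t = 1016000 / 11340 s = 89.6 A.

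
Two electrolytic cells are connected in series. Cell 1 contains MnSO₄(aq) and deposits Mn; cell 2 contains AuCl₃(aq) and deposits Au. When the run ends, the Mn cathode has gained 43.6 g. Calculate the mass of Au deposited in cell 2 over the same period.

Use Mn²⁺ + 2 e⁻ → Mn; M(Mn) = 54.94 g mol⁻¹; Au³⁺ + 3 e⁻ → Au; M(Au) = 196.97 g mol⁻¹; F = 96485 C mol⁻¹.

n(Mn) = 43.6 / 54.94 = 0.7936 mol.
Since Mn²⁺ + 2 e⁻ → Mn, n(e⁻) passed = 2 × 0.7936 = 1.587 mol.
Cells in series carry the same charge, so the same 1.587 mol of electrons passes through cell 2.
Au³⁺ + 3 e⁻ → Au, so n(Au) = 1.587 / 3 = 0.5291 mol.
m(Au) = 0.5291 × 196.97 = 104 g.

104 g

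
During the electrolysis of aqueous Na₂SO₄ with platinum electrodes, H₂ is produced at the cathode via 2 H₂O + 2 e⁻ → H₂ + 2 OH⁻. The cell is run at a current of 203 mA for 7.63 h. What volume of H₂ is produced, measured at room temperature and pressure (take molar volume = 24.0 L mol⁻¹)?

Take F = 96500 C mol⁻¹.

Q = I·t = 0.2030 A × 27468 s = 5576 C.
n(e⁻) = Q/F = 5576 / 96500 = 0.05778 mol.
2 electrons are transferred per H₂ molecule, so n(H₂) = 0.05778 / 2 = 0.02889 mol.
V = n × V_m = 0.02889 × 24.0 = 0.693 L.

0.693 L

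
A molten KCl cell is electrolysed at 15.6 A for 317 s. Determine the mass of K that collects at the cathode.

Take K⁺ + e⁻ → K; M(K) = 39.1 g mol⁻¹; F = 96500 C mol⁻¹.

2.00 g

Q = I·t = 15.60 A × 317.00 s = 4945 C.
n(e⁻) = Q/F = 4945 / 96500 = 0.05125 mol.
K⁺ + e⁻ → K, so n(K) = n(e⁻)/1 = 0.05125 mol.
m = n·M = 0.05125 × 39.1 = 2.00 g.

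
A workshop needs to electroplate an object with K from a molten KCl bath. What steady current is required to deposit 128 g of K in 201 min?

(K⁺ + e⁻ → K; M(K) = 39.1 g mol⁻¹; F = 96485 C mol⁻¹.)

26.2 A

n(K) = 128 / 39.1 = 3.274 mol.
n(e⁻) = 1 × 3.274 = 3.274 mol.
Q = n(e⁻)·F = 3.274 × 96485 = 315900 C.
I = Q/t = 315900 / 12060 s = 26.2 A.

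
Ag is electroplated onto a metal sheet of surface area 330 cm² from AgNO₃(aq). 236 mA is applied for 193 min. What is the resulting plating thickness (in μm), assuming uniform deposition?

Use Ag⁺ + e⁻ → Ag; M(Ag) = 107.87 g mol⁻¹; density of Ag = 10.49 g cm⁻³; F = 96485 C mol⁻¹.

8.83 μm

Q = I·t = 0.2360 × 11580 = 2733 C; n(e⁻) = 0.02832 mol.
n(Ag) = n(e⁻)/1 = 0.02832 mol, so m = 0.02832 × 107.87 = 3.055 g.
Volume = m/ρ = 3.055 / 10.49 = 0.2913 cm³.
Thickness = V/A = 0.2913 / 330 = 8.83 × 10⁻⁴ cm = 8.83 μm.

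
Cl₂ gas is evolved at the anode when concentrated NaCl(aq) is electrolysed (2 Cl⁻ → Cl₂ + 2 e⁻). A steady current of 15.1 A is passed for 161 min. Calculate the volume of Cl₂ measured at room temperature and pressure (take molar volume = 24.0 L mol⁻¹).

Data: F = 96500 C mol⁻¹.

Q = I·t = 15.10 A × 9660.0 s = 145900 C.
n(e⁻) = Q/F = 145900 / 96500 = 1.512 mol.
2 electrons are transferred per Cl₂ molecule, so n(Cl₂) = 1.512 / 2 = 0.7558 mol.
V = n × V_m = 0.7558 × 24.0 = 18.1 L.

18.1 L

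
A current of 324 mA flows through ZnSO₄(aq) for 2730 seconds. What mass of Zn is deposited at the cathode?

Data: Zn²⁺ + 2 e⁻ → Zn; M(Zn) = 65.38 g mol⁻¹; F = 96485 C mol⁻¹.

Q = I·t = 0.3240 A × 2730.0 s = 884.5 C.
n(e⁻) = Q/F = 884.5 / 96485 = 0.009167 mol.
Zn²⁺ + 2 e⁻ → Zn, so n(Zn) = n(e⁻)/2 = 0.004584 mol.
m = n·M = 0.004584 × 65.38 = 0.300 g.

0.300 g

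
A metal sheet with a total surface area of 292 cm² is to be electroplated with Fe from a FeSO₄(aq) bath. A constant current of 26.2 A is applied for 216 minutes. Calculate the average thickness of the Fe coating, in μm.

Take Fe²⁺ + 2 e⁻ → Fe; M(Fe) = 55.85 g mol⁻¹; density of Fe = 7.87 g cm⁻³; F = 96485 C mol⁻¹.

428 μm

Q = I·t = 26.20 × 12960 = 339600 C; n(e⁻) = 3.519 mol.
n(Fe) = n(e⁻)/2 = 1.760 mol, so m = 1.760 × 55.85 = 98.27 g.
Volume = m/ρ = 98.27 / 7.87 = 12.49 cm³.
Thickness = V/A = 12.49 / 292 = 0.0428 cm = 428 μm.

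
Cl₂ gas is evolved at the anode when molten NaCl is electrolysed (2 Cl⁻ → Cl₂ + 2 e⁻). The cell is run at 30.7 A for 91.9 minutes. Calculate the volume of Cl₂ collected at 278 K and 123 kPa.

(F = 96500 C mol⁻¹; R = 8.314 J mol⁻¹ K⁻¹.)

16.5 L

Q = I·t = 30.70 A × 5514.0 s = 169300 C.
n(e⁻) = Q/F = 169300 / 96500 = 1.754 mol.
2 electrons are transferred per Cl₂ molecule, so n(Cl₂) = 1.754 / 2 = 0.8771 mol.
V = nRT/P = (0.8771 × 8.314 × 278) / (123 × 10³ Pa) = 0.0165 m³ = 16.5 L.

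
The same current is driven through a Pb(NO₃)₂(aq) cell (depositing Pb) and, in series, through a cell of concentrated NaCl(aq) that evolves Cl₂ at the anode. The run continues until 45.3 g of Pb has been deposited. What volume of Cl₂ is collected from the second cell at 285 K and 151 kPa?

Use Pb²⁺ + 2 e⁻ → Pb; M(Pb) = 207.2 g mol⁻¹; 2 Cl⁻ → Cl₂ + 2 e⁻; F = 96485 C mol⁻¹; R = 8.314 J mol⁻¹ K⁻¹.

3.43 L

n(Pb) = 45.3 / 207.2 = 0.2186 mol, so n(e⁻) = 2 × 0.2186 = 0.4373 mol.
The cells are in series, so the same 0.4373 mol of electrons passes through the second cell.
2 Cl⁻ → Cl₂ + 2 e⁻ — 2 mol e⁻ per mol Cl₂, so n(Cl₂) = 0.4373/2 = 0.2186 mol.
V = nRT/P = (0.2186 × 8.314 × 285) / (151 × 10³) = 0.00343 m³ = 3.43 L.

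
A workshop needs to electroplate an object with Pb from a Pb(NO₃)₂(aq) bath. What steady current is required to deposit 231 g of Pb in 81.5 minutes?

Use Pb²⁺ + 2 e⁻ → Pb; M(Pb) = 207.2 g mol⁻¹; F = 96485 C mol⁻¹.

n(Pb) = 231 / 207.2 = 1.115 mol.
n(e⁻) = 2 × 1.115 = 2.230 mol.
Q = n(e⁻)·F = 2.230 × 96485 = 215100 C.
I = Q/t = 215100 / 4890.0 s = 44.0 A.

44.0 A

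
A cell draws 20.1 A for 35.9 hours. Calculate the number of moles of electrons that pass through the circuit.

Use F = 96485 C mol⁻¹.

26.9 mol

Q = I·t = 20.10 A × 129240 s = 2598000 C.
n(e⁻) = Q/F = 2598000 / 96485 = 26.9 mol.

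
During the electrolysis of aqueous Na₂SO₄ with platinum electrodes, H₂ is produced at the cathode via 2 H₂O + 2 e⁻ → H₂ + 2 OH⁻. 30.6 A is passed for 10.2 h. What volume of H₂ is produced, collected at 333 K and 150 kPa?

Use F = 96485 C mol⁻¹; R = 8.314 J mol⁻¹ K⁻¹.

Q = I·t = 30.60 A × 36720 s = 1124000 C.
n(e⁻) = Q/F = 1124000 / 96485 = 11.65 mol.
2 electrons are transferred per H₂ molecule, so n(H₂) = 11.65 / 2 = 5.823 mol.
V = nRT/P = (5.823 × 8.314 × 333) / (150 × 10³ Pa) = 0.107 m³ = 107 L.

107 L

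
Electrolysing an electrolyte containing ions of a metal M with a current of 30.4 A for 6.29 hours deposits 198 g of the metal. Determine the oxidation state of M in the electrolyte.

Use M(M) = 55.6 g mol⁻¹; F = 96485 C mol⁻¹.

+2

Q = I·t = 30.40 A × 22644 s = 688400 C, so n(e⁻) = 688400/96485 = 7.135 mol.
n(M) deposited = 198 / 55.6 = 3.561 mol.
Electrons per atom = n(e⁻)/n(M) = 7.135 / 3.561 = 2.00 ≈ 2, so the ion is M²⁺.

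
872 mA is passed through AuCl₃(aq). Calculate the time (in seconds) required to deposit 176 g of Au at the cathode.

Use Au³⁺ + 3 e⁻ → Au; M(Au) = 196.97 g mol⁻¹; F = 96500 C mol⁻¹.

2.97 × 10⁵ s

n(Au) = m/M = 176 / 196.97 = 0.8935 mol.
Each Au atom requires 3 electrons, so n(e⁻) = 3 × 0.8935 = 2.681 mol.
Q = n(e⁻)·F = 2.681 × 96500 = 258700 C.
t = Q/I = 258700 / 0.8720 A = 296700 s.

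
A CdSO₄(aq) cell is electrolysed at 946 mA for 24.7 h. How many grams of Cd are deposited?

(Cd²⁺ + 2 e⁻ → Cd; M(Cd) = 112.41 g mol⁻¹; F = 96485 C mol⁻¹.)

49.0 g

Q = I·t = 0.9460 A × 88920 s = 84120 C.
n(e⁻) = Q/F = 84120 / 96485 = 0.8718 mol.
Cd²⁺ + 2 e⁻ → Cd, so n(Cd) = n(e⁻)/2 = 0.4359 mol.
m = n·M = 0.4359 × 112.41 = 49.0 g.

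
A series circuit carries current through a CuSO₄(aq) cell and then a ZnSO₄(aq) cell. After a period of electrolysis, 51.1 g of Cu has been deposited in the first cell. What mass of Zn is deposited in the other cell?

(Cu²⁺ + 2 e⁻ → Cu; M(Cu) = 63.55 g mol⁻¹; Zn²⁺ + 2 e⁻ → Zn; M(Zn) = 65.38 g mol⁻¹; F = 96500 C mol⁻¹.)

n(Cu) = 51.1 / 63.55 = 0.8041 mol.
Since Cu²⁺ + 2 e⁻ → Cu, n(e⁻) passed = 2 × 0.8041 = 1.608 mol.
Cells in series carry the same charge, so the same 1.608 mol of electrons passes through cell 2.
Zn²⁺ + 2 e⁻ → Zn, so n(Zn) = 1.608 / 2 = 0.8041 mol.
m(Zn) = 0.8041 × 65.38 = 52.6 g.

52.6 g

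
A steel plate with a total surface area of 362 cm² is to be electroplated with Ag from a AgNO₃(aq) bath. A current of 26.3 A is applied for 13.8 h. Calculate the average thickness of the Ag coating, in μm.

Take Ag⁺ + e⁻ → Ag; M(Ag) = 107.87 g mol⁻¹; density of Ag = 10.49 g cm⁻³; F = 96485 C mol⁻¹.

3850 μm

Q = I·t = 26.30 × 49680 = 1307000 C; n(e⁻) = 13.54 mol.
n(Ag) = n(e⁻)/1 = 13.54 mol, so m = 13.54 × 107.87 = 1461 g.
Volume = m/ρ = 1461 / 10.49 = 139.3 cm³.
Thickness = V/A = 139.3 / 362 = 0.385 cm = 3850 μm.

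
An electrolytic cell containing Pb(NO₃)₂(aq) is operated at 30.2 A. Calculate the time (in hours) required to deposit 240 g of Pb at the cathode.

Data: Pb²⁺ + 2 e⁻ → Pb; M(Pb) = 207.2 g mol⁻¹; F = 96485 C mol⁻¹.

n(Pb) = m/M = 240 / 207.2 = 1.158 mol.
Each Pb atom requires 2 electrons, so n(e⁻) = 2 × 1.158 = 2.317 mol.
Q = n(e⁻)·F = 2.317 × 96485 = 223500 C.
t = Q/I = 223500 / 30.20 A = 7401 s = 2.06 h.

2.06 h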